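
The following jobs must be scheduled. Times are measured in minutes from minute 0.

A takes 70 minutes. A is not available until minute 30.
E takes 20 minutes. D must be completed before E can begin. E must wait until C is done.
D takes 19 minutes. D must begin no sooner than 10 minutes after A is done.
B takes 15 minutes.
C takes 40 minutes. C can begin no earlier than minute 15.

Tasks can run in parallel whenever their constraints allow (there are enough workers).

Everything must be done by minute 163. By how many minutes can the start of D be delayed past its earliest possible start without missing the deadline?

A cannot begin until its own release at minute 30. It runs from minute 30 to 30 + 70 = minute 100.
D waits on A (finishes minute 100, plus 10-minute gap → minute 110), so it starts at minute 110 and finishes at 110 + 19 = minute 129.

Working backward from the deadline:
E has no dependents, so it just needs to finish by minute 163. Starting by 163 − 20 = minute 143 achieves that.
D has to be done before E (must start by minute 143). That means finishing by minute 143, i.e. starting by 143 − 19 = minute 124.
So D can start as early as minute 110 and as late as minute 124, giving 124 − 110 = 14 minutes of slack.

14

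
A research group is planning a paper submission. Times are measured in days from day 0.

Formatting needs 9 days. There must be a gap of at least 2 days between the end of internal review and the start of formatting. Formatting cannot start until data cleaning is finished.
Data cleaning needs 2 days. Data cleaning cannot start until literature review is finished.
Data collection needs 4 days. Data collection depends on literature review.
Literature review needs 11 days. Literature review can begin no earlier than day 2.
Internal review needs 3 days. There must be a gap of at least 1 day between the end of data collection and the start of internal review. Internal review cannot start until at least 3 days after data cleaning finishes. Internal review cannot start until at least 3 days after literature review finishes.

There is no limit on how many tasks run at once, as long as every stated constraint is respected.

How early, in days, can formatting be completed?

Literature review cannot begin until its own release at day 2. It runs from day 2 to 2 + 11 = day 13.
Data cleaning cannot begin until literature review (finishes day 13). It runs from day 13 to 13 + 2 = day 15.
Data collection cannot begin until literature review (finishes day 13). It runs from day 13 to 13 + 4 = day 17.
Internal review has to wait for data collection (finishes day 17, plus 1-day gap → day 18); data cleaning (finishes day 15, plus 3-day gap → day 18); literature review (finishes day 13, plus 3-day gap → day 16). The latest of these is day 18, so internal review runs day 18 to 18 + 3 = day 21.
Formatting cannot start until internal review (finishes day 21, plus 2-day gap → day 23); data cleaning (finishes day 15). The controlling bound is day 23, so formatting finishes at 23 + 9 = day 32.

32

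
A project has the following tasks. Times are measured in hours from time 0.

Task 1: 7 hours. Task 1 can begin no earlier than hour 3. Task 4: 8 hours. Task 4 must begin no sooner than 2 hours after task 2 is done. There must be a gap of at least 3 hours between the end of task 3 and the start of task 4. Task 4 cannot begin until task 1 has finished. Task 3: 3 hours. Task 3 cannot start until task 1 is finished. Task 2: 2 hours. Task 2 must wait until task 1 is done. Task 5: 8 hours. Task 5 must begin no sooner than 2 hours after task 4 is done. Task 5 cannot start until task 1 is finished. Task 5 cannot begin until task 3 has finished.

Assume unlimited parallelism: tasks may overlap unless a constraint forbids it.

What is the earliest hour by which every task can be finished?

34

Task 1 cannot begin until its own release at hour 3. It runs from hour 3 to 3 + 7 = hour 10.
After task 1 (finishes hour 10), task 3 can start at hour 10 and finishes at hour 13.
Task 2 waits on task 1 (finishes hour 10), so it starts at hour 10 and finishes at 10 + 2 = hour 12.
Task 4 cannot start until task 2 (finishes hour 12, plus 2-hour gap → hour 14); task 3 (finishes hour 13, plus 3-hour gap → hour 16); task 1 (finishes hour 10). The controlling bound is hour 16, so task 4 finishes at 16 + 8 = hour 24.
Task 5 has to wait for task 4 (finishes hour 24, plus 2-hour gap → hour 26); task 1 (finishes hour 10); task 3 (finishes hour 13). The latest of these is hour 26, so task 5 runs hour 26 to 26 + 8 = hour 34.
All tasks are finished once the last one completes. Finish times: Task 1 at 10, Task 2 at 12, Task 3 at 13, Task 4 at 24, Task 5 at 34. The latest is hour 34.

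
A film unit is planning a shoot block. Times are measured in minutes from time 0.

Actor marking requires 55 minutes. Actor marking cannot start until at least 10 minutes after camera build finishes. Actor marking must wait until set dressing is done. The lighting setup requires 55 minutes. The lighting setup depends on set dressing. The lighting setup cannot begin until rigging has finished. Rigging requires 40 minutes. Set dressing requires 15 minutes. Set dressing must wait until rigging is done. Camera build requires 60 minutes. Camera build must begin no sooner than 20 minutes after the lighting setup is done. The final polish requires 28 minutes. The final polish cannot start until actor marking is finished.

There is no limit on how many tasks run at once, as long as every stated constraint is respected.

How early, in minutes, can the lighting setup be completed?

Rigging can start immediately at minute 0; it finishes at minute 40.
After rigging (finishes minute 40), set dressing can start at minute 40 and finishes at minute 55.
The lighting setup has to wait for set dressing (finishes minute 55); rigging (finishes minute 40). The latest of these is minute 55, so the lighting setup runs minute 55 to 55 + 55 = minute 110.

110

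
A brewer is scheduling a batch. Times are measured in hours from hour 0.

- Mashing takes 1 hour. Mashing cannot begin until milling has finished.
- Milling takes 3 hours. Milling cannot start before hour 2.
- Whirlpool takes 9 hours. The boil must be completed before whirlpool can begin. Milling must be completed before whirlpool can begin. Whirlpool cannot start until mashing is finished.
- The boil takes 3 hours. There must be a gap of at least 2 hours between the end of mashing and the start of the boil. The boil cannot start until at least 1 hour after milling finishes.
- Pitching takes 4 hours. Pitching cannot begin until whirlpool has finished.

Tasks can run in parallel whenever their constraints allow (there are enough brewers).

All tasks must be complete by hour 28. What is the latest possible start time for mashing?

To finish by hour 28, pitching (duration 4) must start no later than hour 24.
Whirlpool must finish before pitching (must start by hour 24). With a 9-hour duration, whirlpool must start by 24 − 9 = hour 15.
The boil feeds into whirlpool (must start by hour 15); so the boil must finish by hour 15 and therefore start by hour 12.
Mashing has several dependents: the boil (must start by hour 12, minus 2-hour gap → hour 10); whirlpool (must start by hour 15). The earliest of those limits is hour 10, so mashing must start by 10 − 1 = hour 9.

9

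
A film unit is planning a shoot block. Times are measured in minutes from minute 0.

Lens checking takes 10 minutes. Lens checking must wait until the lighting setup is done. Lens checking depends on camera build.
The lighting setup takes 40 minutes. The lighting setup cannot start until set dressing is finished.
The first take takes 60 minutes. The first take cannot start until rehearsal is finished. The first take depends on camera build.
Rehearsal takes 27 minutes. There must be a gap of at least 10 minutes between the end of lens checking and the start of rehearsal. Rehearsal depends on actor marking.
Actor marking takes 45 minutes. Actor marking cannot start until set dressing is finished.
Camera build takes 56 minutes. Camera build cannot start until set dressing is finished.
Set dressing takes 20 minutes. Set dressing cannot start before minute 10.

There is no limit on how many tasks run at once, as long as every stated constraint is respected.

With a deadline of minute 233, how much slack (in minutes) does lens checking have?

Set dressing cannot begin until its own release at minute 10. It runs from minute 10 to 10 + 20 = minute 30.
Camera build waits on set dressing (finishes minute 30), so it starts at minute 30 and finishes at 30 + 56 = minute 86.
After set dressing (finishes minute 30), the lighting setup can start at minute 30 and finishes at minute 70.
For lens checking: the lighting setup (finishes minute 70); camera build (finishes minute 86). Taking the maximum gives a start of minute 86, and it finishes at 86 + 10 = minute 96.

Working backward from the deadline:
The first take has no dependents, so it just needs to finish by minute 233. Starting by 233 − 60 = minute 173 achieves that.
Since the first take (must start by minute 173) depends on it, rehearsal must finish by minute 173. Backing off its 27-minute duration gives a latest start of minute 146.
Lens checking has to be done before rehearsal (must start by minute 146, minus 10-minute gap → minute 136). That means finishing by minute 136, i.e. starting by 136 − 10 = minute 126.
So lens checking can start as early as minute 86 and as late as minute 126, giving 126 − 86 = 40 minutes of slack.

40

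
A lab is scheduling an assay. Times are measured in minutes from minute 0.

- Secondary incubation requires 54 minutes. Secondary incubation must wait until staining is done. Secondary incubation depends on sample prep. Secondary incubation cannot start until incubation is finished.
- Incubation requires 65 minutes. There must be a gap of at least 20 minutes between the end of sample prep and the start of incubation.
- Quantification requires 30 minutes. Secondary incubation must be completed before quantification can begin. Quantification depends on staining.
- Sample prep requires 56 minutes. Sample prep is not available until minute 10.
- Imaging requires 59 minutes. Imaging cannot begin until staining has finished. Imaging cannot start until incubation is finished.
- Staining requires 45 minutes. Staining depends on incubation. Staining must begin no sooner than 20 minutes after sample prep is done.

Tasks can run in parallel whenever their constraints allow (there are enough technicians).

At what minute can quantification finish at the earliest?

After its own release at minute 10, sample prep can start at minute 10 and finishes at minute 66.
After sample prep (finishes minute 66, plus 20-minute gap → minute 86), incubation can start at minute 86 and finishes at minute 151.
For staining: incubation (finishes minute 151); sample prep (finishes minute 66, plus 20-minute gap → minute 86). Taking the maximum gives a start of minute 151, and it finishes at 151 + 45 = minute 196.
For secondary incubation: staining (finishes minute 196); sample prep (finishes minute 66); incubation (finishes minute 151). Taking the maximum gives a start of minute 196, and it finishes at 196 + 54 = minute 250.
Quantification needs all of secondary incubation (finishes minute 250); staining (finishes minute 196). That puts its earliest start at minute 250; it finishes at 250 + 30 = minute 280.

280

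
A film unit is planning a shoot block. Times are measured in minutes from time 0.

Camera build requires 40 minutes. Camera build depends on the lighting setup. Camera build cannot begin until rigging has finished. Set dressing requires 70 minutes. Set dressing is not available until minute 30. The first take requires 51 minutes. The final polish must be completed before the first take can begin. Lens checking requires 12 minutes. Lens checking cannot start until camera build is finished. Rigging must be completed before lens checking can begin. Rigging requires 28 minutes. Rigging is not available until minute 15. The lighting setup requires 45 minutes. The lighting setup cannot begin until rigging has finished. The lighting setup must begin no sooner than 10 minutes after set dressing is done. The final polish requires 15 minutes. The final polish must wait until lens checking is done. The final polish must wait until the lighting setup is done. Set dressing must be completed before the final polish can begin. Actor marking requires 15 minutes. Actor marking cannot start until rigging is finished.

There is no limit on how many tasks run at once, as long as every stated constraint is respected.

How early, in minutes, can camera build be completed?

Set dressing waits on its own release at minute 30, so it starts at minute 30 and finishes at 30 + 70 = minute 100.
Rigging waits on its own release at minute 15, so it starts at minute 15 and finishes at 15 + 28 = minute 43.
The lighting setup cannot start until rigging (finishes minute 43); set dressing (finishes minute 100, plus 10-minute gap → minute 110). The controlling bound is minute 110, so the lighting setup finishes at 110 + 45 = minute 155.
Camera build has to wait for the lighting setup (finishes minute 155); rigging (finishes minute 43). The latest of these is minute 155, so camera build runs minute 155 to 155 + 40 = minute 195.

195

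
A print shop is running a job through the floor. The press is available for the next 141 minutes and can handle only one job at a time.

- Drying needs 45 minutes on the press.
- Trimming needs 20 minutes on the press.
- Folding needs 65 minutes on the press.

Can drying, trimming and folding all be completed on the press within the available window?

Running back to back, the jobs need 45 + 20 + 65 = 130 minutes on the press.
Since 130 ≤ 141, they fit within the window.

Yes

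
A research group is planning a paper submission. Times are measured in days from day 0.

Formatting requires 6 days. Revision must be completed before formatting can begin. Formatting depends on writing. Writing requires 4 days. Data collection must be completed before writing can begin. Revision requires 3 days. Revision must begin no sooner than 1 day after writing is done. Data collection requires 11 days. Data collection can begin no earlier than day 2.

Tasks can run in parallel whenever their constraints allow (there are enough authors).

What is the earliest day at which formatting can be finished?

Data collection cannot begin until its own release at day 2. It runs from day 2 to 2 + 11 = day 13.
After data collection (finishes day 13), writing can start at day 13 and finishes at day 17.
After writing (finishes day 17, plus 1-day gap → day 18), revision can start at day 18 and finishes at day 21.
Formatting needs all of revision (finishes day 21); writing (finishes day 17). That puts its earliest start at day 21; it finishes at 21 + 6 = day 27.

27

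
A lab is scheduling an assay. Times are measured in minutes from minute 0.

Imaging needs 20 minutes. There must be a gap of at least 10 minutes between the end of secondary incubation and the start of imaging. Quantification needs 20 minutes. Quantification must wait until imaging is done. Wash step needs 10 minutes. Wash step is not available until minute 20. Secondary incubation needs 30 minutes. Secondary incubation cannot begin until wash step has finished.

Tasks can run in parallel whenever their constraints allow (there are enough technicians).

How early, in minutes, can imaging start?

70

After its own release at minute 20, wash step can start at minute 20 and finishes at minute 30.
Secondary incubation waits on wash step (finishes minute 30), so it starts at minute 30 and finishes at 30 + 30 = minute 60.
Imaging waits on secondary incubation (finishes minute 60, plus 10-minute gap → minute 70), so the earliest it can start is minute 70.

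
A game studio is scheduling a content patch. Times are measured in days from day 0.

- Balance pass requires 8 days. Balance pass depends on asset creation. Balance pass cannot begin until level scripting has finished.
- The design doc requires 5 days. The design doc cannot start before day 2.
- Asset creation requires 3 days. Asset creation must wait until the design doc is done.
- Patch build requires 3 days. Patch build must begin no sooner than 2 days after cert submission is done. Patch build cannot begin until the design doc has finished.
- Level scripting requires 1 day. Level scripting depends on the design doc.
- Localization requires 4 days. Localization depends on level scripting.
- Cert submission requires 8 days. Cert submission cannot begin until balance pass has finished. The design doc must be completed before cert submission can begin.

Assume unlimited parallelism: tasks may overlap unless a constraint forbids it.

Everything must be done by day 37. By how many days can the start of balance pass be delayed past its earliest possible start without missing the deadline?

6

After its own release at day 2, the design doc can start at day 2 and finishes at day 7.
Level scripting cannot begin until the design doc (finishes day 7). It runs from day 7 to 7 + 1 = day 8.
After the design doc (finishes day 7), asset creation can start at day 7 and finishes at day 10.
Balance pass cannot start until asset creation (finishes day 10); level scripting (finishes day 8). The controlling bound is day 10, so balance pass finishes at 10 + 8 = day 18.

Working backward from the deadline:
To finish by day 37, patch build (duration 3) must start no later than day 34.
Cert submission feeds into patch build (must start by day 34, minus 2-day gap → day 32); so cert submission must finish by day 32 and therefore start by day 24.
Balance pass must finish before cert submission (must start by day 24). With an 8-day duration, balance pass must start by 24 − 8 = day 16.
So balance pass can start as early as day 10 and as late as day 16, giving 16 − 10 = 6 days of slack.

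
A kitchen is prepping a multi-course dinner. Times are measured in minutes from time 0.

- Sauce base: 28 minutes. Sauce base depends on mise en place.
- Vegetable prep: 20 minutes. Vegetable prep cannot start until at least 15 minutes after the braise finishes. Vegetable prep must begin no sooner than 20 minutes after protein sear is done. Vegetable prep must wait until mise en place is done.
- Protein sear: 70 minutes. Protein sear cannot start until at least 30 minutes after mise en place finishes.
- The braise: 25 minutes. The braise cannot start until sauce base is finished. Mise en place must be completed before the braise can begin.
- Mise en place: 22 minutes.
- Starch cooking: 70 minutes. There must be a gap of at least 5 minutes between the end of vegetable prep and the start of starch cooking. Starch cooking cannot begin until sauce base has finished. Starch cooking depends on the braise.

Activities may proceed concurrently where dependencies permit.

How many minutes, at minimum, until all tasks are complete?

Mise en place has no prerequisites, so it starts at minute 0 and finishes at minute 22.
After mise en place (finishes minute 22, plus 30-minute gap → minute 52), protein sear can start at minute 52 and finishes at minute 122.
Sauce base cannot begin until mise en place (finishes minute 22). It runs from minute 22 to 22 + 28 = minute 50.
For the braise: sauce base (finishes minute 50); mise en place (finishes minute 22). Taking the maximum gives a start of minute 50, and it finishes at 50 + 25 = minute 75.
Vegetable prep cannot start until the braise (finishes minute 75, plus 15-minute gap → minute 90); protein sear (finishes minute 122, plus 20-minute gap → minute 142); mise en place (finishes minute 22). The controlling bound is minute 142, so vegetable prep finishes at 142 + 20 = minute 162.
Starch cooking needs all of vegetable prep (finishes minute 162, plus 5-minute gap → minute 167); sauce base (finishes minute 50); the braise (finishes minute 75). That puts its earliest start at minute 167; it finishes at 167 + 70 = minute 237.
All tasks are finished once the last one completes. Finish times: Mise en place at 22, Sauce base at 50, The braise at 75, Protein sear at 122, Vegetable prep at 162, Starch cooking at 237. The latest is minute 237.

237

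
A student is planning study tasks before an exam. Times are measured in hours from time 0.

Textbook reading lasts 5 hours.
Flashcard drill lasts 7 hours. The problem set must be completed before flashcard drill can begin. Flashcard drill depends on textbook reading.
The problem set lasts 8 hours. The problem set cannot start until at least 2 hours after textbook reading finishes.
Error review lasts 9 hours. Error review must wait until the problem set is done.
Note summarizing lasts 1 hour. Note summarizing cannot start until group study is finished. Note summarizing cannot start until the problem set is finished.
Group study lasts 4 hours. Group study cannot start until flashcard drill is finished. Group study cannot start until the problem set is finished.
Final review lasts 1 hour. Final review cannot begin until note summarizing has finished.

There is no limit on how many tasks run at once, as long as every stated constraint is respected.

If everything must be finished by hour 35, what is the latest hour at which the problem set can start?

Final review has no dependents, so it just needs to finish by hour 35. Starting by 35 − 1 = hour 34 achieves that.
Note summarizing must finish before final review (must start by hour 34). With a 1-hour duration, note summarizing must start by 34 − 1 = hour 33.
Group study feeds into note summarizing (must start by hour 33); so group study must finish by hour 33 and therefore start by hour 29.
Flashcard drill feeds into group study (must start by hour 29); so flashcard drill must finish by hour 29 and therefore start by hour 22.
Nothing follows error review; the deadline of hour 35 is its only limit. It must start by 35 − 9 = hour 26.
The problem set has several dependents: flashcard drill (must start by hour 22); error review (must start by hour 26); group study (must start by hour 29); note summarizing (must start by hour 33). The earliest of those limits is hour 22, so the problem set must start by 22 − 8 = hour 14.

14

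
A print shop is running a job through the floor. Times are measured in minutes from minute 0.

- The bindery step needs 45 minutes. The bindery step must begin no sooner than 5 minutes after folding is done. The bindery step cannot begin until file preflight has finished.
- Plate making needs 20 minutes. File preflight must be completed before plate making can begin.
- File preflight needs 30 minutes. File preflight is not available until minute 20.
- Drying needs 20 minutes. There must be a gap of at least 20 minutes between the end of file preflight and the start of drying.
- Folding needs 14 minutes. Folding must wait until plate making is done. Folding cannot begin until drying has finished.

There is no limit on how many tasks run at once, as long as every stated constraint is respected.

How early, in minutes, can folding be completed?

104

File preflight waits on its own release at minute 20, so it starts at minute 20 and finishes at 20 + 30 = minute 50.
After file preflight (finishes minute 50, plus 20-minute gap → minute 70), drying can start at minute 70 and finishes at minute 90.
Plate making cannot begin until file preflight (finishes minute 50). It runs from minute 50 to 50 + 20 = minute 70.
Folding cannot start until plate making (finishes minute 70); drying (finishes minute 90). The controlling bound is minute 90, so folding finishes at 90 + 14 = minute 104.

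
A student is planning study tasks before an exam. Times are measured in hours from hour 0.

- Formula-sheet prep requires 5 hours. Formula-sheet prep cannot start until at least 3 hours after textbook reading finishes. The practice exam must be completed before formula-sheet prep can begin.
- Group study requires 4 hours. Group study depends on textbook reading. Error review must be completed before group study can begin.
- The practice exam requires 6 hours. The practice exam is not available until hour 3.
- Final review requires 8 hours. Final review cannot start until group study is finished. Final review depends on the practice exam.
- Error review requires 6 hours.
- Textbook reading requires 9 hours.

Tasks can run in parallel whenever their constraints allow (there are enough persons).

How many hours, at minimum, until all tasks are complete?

21

Nothing blocks error review, so it runs from hour 0 to hour 6.
After its own release at hour 3, the practice exam can start at hour 3 and finishes at hour 9.
Textbook reading has no prerequisites, so it starts at hour 0 and finishes at hour 9.
Formula-sheet prep cannot start until textbook reading (finishes hour 9, plus 3-hour gap → hour 12); the practice exam (finishes hour 9). The controlling bound is hour 12, so formula-sheet prep finishes at 12 + 5 = hour 17.
Group study has to wait for textbook reading (finishes hour 9); error review (finishes hour 6). The latest of these is hour 9, so group study runs hour 9 to 9 + 4 = hour 13.
For final review: group study (finishes hour 13); the practice exam (finishes hour 9). Taking the maximum gives a start of hour 13, and it finishes at 13 + 8 = hour 21.
All tasks are finished once the last one completes. Finish times: Textbook reading at 9, The practice exam at 9, Error review at 6, Group study at 13, Formula-sheet prep at 17, Final review at 21. The latest is hour 21.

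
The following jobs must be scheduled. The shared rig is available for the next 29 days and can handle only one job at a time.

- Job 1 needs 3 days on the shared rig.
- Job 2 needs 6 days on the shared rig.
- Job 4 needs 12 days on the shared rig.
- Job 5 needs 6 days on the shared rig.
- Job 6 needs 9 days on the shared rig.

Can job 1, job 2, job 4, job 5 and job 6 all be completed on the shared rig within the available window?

Running back to back, the jobs need 3 + 6 + 12 + 6 + 9 = 36 days on the shared rig.
Since 36 > 29, they cannot all fit.

No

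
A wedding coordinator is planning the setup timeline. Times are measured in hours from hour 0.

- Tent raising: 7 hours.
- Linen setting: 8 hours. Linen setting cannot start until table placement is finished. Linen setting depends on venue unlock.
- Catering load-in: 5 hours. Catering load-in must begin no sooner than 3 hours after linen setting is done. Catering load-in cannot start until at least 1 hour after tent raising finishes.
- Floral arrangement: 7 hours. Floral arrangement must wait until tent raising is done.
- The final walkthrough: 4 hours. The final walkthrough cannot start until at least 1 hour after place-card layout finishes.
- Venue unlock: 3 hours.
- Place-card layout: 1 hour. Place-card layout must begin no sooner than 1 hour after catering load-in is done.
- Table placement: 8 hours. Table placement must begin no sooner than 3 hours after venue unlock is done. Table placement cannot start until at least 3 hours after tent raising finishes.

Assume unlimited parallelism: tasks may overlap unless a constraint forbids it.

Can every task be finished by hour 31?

Tent raising can start immediately at hour 0; it finishes at hour 7.
Floral arrangement cannot begin until tent raising (finishes hour 7). It runs from hour 7 to 7 + 7 = hour 14.
Venue unlock can start immediately at hour 0; it finishes at hour 3.
Table placement cannot start until venue unlock (finishes hour 3, plus 3-hour gap → hour 6); tent raising (finishes hour 7, plus 3-hour gap → hour 10). The controlling bound is hour 10, so table placement finishes at 10 + 8 = hour 18.
Linen setting needs all of table placement (finishes hour 18); venue unlock (finishes hour 3). That puts its earliest start at hour 18; it finishes at 18 + 8 = hour 26.
Catering load-in cannot start until linen setting (finishes hour 26, plus 3-hour gap → hour 29); tent raising (finishes hour 7, plus 1-hour gap → hour 8). The controlling bound is hour 29, so catering load-in finishes at 29 + 5 = hour 34.
Place-card layout waits on catering load-in (finishes hour 34, plus 1-hour gap → hour 35), so it starts at hour 35 and finishes at 35 + 1 = hour 36.
The final walkthrough cannot begin until place-card layout (finishes hour 36, plus 1-hour gap → hour 37). It runs from hour 37 to 37 + 4 = hour 41.
The earliest everything can be done is hour 41, which is after the deadline of 31, so it is not possible.

No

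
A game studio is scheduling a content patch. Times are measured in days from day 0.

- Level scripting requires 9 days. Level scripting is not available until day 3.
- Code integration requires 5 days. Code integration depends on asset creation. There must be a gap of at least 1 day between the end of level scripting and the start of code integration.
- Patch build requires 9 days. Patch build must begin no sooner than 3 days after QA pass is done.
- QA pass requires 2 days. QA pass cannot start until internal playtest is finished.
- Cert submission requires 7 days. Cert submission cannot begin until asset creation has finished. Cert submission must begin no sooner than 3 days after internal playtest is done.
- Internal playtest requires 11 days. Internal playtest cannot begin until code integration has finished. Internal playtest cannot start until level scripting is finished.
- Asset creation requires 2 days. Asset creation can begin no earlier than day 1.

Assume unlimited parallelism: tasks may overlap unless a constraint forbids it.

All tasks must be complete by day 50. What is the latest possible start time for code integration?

Patch build has no dependents, so it just needs to finish by day 50. Starting by 50 − 9 = day 41 achieves that.
Since patch build (must start by day 41, minus 3-day gap → day 38) depends on it, QA pass must finish by day 38. Backing off its 2-day duration gives a latest start of day 36.
Nothing follows cert submission; the deadline of day 50 is its only limit. It must start by 50 − 7 = day 43.
Internal playtest has several dependents: QA pass (must start by day 36); cert submission (must start by day 43, minus 3-day gap → day 40). The earliest of those limits is day 36, so internal playtest must start by 36 − 11 = day 25.
Code integration feeds into internal playtest (must start by day 25); so code integration must finish by day 25 and therefore start by day 20.

20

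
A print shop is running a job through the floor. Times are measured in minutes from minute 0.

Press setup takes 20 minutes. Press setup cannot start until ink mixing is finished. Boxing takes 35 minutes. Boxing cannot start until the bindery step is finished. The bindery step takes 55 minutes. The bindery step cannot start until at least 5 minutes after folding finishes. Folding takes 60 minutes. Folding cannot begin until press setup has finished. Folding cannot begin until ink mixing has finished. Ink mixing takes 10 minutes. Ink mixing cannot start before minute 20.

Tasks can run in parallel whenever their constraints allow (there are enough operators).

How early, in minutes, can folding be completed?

Ink mixing cannot begin until its own release at minute 20. It runs from minute 20 to 20 + 10 = minute 30.
Press setup cannot begin until ink mixing (finishes minute 30). It runs from minute 30 to 30 + 20 = minute 50.
Folding has to wait for press setup (finishes minute 50); ink mixing (finishes minute 30). The latest of these is minute 50, so folding runs minute 50 to 50 + 60 = minute 110.

110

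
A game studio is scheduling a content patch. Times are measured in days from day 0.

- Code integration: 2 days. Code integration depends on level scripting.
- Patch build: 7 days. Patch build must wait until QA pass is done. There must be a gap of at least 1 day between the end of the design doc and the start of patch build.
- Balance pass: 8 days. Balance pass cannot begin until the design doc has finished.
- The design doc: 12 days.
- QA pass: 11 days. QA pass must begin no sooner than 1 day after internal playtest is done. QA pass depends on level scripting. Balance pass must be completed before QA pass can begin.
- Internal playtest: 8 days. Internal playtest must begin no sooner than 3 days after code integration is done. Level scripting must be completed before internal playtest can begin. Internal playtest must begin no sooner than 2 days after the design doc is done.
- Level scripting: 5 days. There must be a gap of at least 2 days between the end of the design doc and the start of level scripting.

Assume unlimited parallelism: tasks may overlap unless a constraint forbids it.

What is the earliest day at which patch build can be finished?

51

The design doc has no prerequisites, so it starts at day 0 and finishes at day 12.
Balance pass waits on the design doc (finishes day 12), so it starts at day 12 and finishes at 12 + 8 = day 20.
Level scripting waits on the design doc (finishes day 12, plus 2-day gap → day 14), so it starts at day 14 and finishes at 14 + 5 = day 19.
After level scripting (finishes day 19), code integration can start at day 19 and finishes at day 21.
For internal playtest: code integration (finishes day 21, plus 3-day gap → day 24); level scripting (finishes day 19); the design doc (finishes day 12, plus 2-day gap → day 14). Taking the maximum gives a start of day 24, and it finishes at 24 + 8 = day 32.
QA pass has to wait for internal playtest (finishes day 32, plus 1-day gap → day 33); level scripting (finishes day 19); balance pass (finishes day 20). The latest of these is day 33, so QA pass runs day 33 to 33 + 11 = day 44.
Patch build needs all of QA pass (finishes day 44); the design doc (finishes day 12, plus 1-day gap → day 13). That puts its earliest start at day 44; it finishes at 44 + 7 = day 51.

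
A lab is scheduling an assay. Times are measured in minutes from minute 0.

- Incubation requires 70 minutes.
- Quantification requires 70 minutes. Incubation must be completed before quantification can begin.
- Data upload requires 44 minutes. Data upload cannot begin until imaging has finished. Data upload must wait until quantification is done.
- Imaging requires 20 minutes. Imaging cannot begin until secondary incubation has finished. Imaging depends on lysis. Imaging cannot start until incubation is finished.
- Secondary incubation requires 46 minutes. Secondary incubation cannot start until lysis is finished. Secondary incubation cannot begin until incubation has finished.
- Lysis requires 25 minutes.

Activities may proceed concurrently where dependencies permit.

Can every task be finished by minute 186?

Yes

Incubation can start immediately at minute 0; it finishes at minute 70.
After incubation (finishes minute 70), quantification can start at minute 70 and finishes at minute 140.
Nothing blocks lysis, so it runs from minute 0 to minute 25.
For secondary incubation: lysis (finishes minute 25); incubation (finishes minute 70). Taking the maximum gives a start of minute 70, and it finishes at 70 + 46 = minute 116.
Imaging has to wait for secondary incubation (finishes minute 116); lysis (finishes minute 25); incubation (finishes minute 70). The latest of these is minute 116, so imaging runs minute 116 to 116 + 20 = minute 136.
For data upload: imaging (finishes minute 136); quantification (finishes minute 140). Taking the maximum gives a start of minute 140, and it finishes at 140 + 44 = minute 184.
Every task is finished by minute 184, which is no later than the deadline of 186, so the schedule is feasible.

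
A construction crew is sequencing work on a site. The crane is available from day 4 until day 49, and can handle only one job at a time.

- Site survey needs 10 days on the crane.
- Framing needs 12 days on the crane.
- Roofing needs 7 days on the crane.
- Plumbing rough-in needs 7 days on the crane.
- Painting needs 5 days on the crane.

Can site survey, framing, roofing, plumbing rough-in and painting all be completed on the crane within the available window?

The crane window is 49 − 4 = 45 days.
Running back to back, the jobs need 10 + 12 + 7 + 7 + 5 = 41 days on the crane.
Since 41 ≤ 45, they fit within the window.

Yes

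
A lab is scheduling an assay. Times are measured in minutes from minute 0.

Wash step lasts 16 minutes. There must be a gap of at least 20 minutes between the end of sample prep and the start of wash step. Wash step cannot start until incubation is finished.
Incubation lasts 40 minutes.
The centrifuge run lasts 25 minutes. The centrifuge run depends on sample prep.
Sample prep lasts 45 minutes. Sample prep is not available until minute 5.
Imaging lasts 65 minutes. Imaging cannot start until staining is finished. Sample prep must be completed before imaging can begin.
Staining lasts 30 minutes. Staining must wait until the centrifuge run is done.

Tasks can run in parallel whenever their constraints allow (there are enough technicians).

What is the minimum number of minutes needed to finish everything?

170

Nothing blocks incubation, so it runs from minute 0 to minute 40.
After its own release at minute 5, sample prep can start at minute 5 and finishes at minute 50.
Wash step needs all of sample prep (finishes minute 50, plus 20-minute gap → minute 70); incubation (finishes minute 40). That puts its earliest start at minute 70; it finishes at 70 + 16 = minute 86.
After sample prep (finishes minute 50), the centrifuge run can start at minute 50 and finishes at minute 75.
After the centrifuge run (finishes minute 75), staining can start at minute 75 and finishes at minute 105.
Imaging has to wait for staining (finishes minute 105); sample prep (finishes minute 50). The latest of these is minute 105, so imaging runs minute 105 to 105 + 65 = minute 170.
All tasks are finished once the last one completes. Finish times: Sample prep at 50, Incubation at 40, The centrifuge run at 75, Wash step at 86, Staining at 105, Imaging at 170. The latest is minute 170.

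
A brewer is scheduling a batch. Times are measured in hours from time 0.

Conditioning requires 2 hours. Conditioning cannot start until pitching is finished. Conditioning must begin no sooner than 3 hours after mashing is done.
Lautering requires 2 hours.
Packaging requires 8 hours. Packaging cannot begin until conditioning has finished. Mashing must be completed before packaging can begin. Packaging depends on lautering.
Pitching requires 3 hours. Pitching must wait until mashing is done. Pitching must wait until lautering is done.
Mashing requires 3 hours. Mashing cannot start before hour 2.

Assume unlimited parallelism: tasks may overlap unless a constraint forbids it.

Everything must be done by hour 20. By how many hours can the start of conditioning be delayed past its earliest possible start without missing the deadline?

2

Nothing blocks lautering, so it runs from hour 0 to hour 2.
After its own release at hour 2, mashing can start at hour 2 and finishes at hour 5.
Pitching has to wait for mashing (finishes hour 5); lautering (finishes hour 2). The latest of these is hour 5, so pitching runs hour 5 to 5 + 3 = hour 8.
For conditioning: pitching (finishes hour 8); mashing (finishes hour 5, plus 3-hour gap → hour 8). Taking the maximum gives a start of hour 8, and it finishes at 8 + 2 = hour 10.

Working backward from the deadline:
Nothing follows packaging; the deadline of hour 20 is its only limit. It must start by 20 − 8 = hour 12.
Since packaging (must start by hour 12) depends on it, conditioning must finish by hour 12. Backing off its 2-hour duration gives a latest start of hour 10.
So conditioning can start as early as hour 8 and as late as hour 10, giving 10 − 8 = 2 hours of slack.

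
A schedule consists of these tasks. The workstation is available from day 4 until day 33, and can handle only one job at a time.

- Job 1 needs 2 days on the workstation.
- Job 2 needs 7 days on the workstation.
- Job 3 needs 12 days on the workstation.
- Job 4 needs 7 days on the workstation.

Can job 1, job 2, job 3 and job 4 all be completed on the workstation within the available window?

The workstation window is 33 − 4 = 29 days.
Running back to back, the jobs need 2 + 7 + 12 + 7 = 28 days on the workstation.
Since 28 ≤ 29, they fit within the window.

Yes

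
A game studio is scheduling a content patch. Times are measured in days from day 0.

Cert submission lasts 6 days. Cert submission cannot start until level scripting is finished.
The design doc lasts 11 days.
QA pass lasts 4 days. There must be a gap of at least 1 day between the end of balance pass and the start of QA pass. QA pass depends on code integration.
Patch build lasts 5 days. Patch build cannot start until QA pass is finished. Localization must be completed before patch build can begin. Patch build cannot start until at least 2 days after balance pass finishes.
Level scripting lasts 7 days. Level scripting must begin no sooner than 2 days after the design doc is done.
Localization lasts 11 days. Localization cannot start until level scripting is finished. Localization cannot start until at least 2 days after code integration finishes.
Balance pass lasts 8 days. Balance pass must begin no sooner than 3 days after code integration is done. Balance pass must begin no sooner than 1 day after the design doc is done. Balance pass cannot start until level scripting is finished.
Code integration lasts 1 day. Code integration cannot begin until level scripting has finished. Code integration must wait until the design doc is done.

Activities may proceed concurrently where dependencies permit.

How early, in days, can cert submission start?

20

The design doc can start immediately at day 0; it finishes at day 11.
Level scripting cannot begin until the design doc (finishes day 11, plus 2-day gap → day 13). It runs from day 13 to 13 + 7 = day 20.
Cert submission waits on level scripting (finishes day 20), so the earliest it can start is day 20.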